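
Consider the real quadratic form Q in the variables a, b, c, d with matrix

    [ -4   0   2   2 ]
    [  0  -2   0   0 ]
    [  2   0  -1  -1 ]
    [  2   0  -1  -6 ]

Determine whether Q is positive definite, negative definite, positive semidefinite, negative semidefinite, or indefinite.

Applying the same elementary operations to the rows and columns of A produces a congruent diagonal matrix with entries -4, -2, 0, -5.
That gives 3 negative, 1 zero pivots.
Hence Q is negative semidefinite.

negative semidefinite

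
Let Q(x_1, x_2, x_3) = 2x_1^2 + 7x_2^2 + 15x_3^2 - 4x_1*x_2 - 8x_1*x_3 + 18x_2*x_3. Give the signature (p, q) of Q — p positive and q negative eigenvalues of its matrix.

The symmetric matrix is A = [[2, -2, -4], [-2, 7, 9], [-4, 9, 15]].
Applying the same elementary operations to the rows and columns of A produces a congruent diagonal matrix with entries 2, 5, 2.
That gives 3 positive pivots.

(3, 0)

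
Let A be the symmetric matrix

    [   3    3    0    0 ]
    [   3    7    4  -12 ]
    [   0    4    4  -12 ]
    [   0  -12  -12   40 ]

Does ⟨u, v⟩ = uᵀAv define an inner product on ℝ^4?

Symmetric row and column elimination reduces A to a congruent diagonal form with pivots 3, 4, 0, 4.
So there are 3 positive, 1 zero pivots.
Hence Q is positive semidefinite.
⟨·,·⟩ is an inner product exactly when A is positive definite.

no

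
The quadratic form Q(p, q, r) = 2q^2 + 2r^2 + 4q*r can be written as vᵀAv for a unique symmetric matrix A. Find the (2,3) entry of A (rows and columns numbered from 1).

2

The coefficient of q·r in Q is 4. For a symmetric A this equals A[2,3] + A[3,2] = 2·A[2,3].
So A[2,3] = 4/2 = 2.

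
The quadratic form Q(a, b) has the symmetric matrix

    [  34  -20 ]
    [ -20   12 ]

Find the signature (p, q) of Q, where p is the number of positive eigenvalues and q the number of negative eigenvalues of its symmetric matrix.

(2, 0)

Applying the same elementary operations to the rows and columns of A produces a congruent diagonal matrix with entries 34, 4/17.
Counting signs: 2 positive.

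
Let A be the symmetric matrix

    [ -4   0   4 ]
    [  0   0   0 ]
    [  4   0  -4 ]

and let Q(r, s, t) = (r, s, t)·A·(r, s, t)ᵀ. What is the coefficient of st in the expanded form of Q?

The coefficient of st is A[2,3] + A[3,2] = 2·0 = 0.

0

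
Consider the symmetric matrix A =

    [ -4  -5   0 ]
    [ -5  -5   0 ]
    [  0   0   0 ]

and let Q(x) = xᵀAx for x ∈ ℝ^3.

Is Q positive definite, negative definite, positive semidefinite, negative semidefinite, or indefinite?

indefinite

Congruent diagonalization of A (simultaneous row and column reduction) yields pivots -4, 5/4, 0.
So there are 1 positive, 1 negative, 1 zero pivots.
Hence Q is indefinite.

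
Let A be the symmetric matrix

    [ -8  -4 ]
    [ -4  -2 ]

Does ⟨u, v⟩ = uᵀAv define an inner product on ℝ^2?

no

For the 2×2 matrix [[-8, -4], [-4, -2]]: det = -8·-2 − (-4)² = 0, trace = -10.
det = 0 so one eigenvalue is zero; the form is semidefinite with the sign of the trace.
⟨·,·⟩ is an inner product exactly when A is positive definite.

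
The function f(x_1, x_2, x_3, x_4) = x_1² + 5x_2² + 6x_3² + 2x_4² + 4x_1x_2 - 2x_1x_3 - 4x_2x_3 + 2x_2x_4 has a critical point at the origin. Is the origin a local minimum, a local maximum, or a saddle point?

local minimum

The Hessian at the origin is H = [[2, 4, -2, 0], [4, 10, -4, 2], [-2, -4, 12, 0], [0, 2, 0, 4]].
An LDLᵀ factorisation of H has diagonal entries 2, 2, 10, 2.
So there are 4 positive pivots.
H is positive definite, so the origin is a strict local minimum.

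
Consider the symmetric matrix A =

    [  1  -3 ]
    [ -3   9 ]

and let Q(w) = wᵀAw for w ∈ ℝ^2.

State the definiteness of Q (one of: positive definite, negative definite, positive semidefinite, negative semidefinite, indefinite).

For the 2×2 matrix [[1, -3], [-3, 9]]: det = 1·9 − (-3)² = 0, trace = 10.
det = 0 so one eigenvalue is zero; the form is semidefinite with the sign of the trace.

positive semidefinite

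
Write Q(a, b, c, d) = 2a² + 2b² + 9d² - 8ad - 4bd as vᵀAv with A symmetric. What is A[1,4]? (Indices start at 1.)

The coefficient of a·d in Q is -8. For a symmetric A this equals A[1,4] + A[4,1] = 2·A[1,4].
So A[1,4] = -8/2 = -4.

-4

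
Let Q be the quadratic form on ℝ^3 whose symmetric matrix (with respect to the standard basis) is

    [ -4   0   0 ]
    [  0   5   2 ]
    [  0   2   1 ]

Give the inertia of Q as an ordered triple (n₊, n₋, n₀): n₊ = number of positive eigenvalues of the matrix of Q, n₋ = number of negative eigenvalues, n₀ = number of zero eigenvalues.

Row-reducing A symmetrically gives the diagonal entries -4, 5, 1/5.
Counting signs: 2 positive, 1 negative.

(2, 1, 0)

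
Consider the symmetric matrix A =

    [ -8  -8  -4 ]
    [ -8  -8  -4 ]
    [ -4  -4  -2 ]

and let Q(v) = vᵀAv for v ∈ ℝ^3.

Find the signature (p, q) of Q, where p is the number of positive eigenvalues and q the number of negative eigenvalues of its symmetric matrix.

Symmetric row and column elimination reduces A to a congruent diagonal form with pivots -8, 0, 0.
So there are 1 negative, 2 zero pivots.

(0, 1)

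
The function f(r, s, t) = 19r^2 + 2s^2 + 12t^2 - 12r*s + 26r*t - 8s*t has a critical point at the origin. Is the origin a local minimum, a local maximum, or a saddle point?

local minimum

The Hessian at the origin is H = [[38, -12, 26], [-12, 4, -8], [26, -8, 24]].
An LDLᵀ factorisation of H has diagonal entries 38, 4/19, 6.
Counting signs: 3 positive.
H is positive definite, so the origin is a strict local minimum.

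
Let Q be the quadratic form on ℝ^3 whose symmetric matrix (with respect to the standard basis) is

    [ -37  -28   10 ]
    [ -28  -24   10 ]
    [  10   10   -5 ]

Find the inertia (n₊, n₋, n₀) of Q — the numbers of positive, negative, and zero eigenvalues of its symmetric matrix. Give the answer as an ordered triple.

(0, 3, 0)

Applying the same elementary operations to the rows and columns of A produces a congruent diagonal matrix with entries -37, -104/37, -5/26.
So there are 3 negative pivots.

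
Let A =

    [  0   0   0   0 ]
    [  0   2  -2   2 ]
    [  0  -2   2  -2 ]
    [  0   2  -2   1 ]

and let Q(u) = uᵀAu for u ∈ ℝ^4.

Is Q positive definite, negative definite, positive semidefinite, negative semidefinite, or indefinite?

indefinite

Symmetric row and column elimination reduces A to a congruent diagonal form with pivots 0, 2, 0, -1.
That gives 1 positive, 1 negative, 2 zero pivots.
Hence Q is indefinite.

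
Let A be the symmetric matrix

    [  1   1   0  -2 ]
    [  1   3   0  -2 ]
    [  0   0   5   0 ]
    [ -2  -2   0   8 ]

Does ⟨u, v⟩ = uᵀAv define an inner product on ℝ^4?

Symmetric row and column elimination reduces A to a congruent diagonal form with pivots 1, 2, 5, 4.
That gives 4 positive pivots.
Hence Q is positive definite.
⟨·,·⟩ is an inner product exactly when A is positive definite.

yes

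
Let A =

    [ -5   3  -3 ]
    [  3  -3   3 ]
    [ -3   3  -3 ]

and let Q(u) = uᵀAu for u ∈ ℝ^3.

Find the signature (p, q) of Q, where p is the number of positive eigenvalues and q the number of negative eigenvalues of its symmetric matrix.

Congruent diagonalization of A (simultaneous row and column reduction) yields pivots -5, -6/5, 0.
That gives 2 negative, 1 zero pivots.

(0, 2)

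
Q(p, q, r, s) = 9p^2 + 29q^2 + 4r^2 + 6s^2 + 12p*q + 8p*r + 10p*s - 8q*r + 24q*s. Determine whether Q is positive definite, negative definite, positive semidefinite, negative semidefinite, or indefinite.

The symmetric matrix of Q is A = [[9, 6, 4, 5], [6, 29, -4, 12], [4, -4, 4, 0], [5, 12, 0, 6]].
Leading principal minors: Δ_1 = 9, Δ_2 = 225, Δ_3 = 100, Δ_4 = 20.
All leading principal minors are positive, so by Sylvester's criterion Q is positive definite.

positive definite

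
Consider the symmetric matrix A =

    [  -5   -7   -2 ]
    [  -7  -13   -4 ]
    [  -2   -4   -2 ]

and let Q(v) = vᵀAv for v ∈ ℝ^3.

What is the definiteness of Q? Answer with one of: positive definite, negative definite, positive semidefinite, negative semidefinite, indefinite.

Leading principal minors: Δ_1 = -5, Δ_2 = 16, Δ_3 = -12.
The signs alternate starting with Δ_1 < 0, so by Sylvester's criterion Q is negative definite.

negative definite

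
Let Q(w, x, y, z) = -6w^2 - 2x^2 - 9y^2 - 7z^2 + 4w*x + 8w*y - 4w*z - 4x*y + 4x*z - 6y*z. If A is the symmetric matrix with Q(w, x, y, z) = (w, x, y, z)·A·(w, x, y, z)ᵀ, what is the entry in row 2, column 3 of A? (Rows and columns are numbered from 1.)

The coefficient of x·y in Q is -4. For a symmetric A this equals A[2,3] + A[3,2] = 2·A[2,3].
So A[2,3] = -4/2 = -2.

-2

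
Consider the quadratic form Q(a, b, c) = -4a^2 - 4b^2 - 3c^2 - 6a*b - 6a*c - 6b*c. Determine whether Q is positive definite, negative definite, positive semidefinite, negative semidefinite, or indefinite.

Write A = [[-4, -3, -3], [-3, -4, -3], [-3, -3, -3]].
An LDLᵀ factorisation of A has diagonal entries -4, -7/4, -3/7.
That gives 3 negative pivots.
Hence Q is negative definite.

negative definite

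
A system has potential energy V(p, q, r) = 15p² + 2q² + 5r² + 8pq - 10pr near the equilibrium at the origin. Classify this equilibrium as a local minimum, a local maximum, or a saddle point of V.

local minimum

The Hessian at the origin is H = [[30, 8, -10], [8, 4, 0], [-10, 0, 10]].
Applying the same elementary operations to the rows and columns of H produces a congruent diagonal matrix with entries 30, 28/15, 20/7.
So there are 3 positive pivots.
H is positive definite, so the origin is a strict local minimum.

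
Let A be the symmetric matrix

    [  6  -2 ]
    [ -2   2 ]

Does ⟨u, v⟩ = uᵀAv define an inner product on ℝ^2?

yes

For the 2×2 matrix [[6, -2], [-2, 2]]: det = 6·2 − (-2)² = 8, trace = 8.
det > 0 so both eigenvalues share the sign of the trace; trace = 8 > 0 ⇒ both positive.
⟨·,·⟩ is an inner product exactly when A is positive definite.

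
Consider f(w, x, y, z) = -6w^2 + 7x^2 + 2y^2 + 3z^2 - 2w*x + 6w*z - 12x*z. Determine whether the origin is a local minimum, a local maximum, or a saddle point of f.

saddle point

The Hessian at the origin is H = [[-12, -2, 0, 6], [-2, 14, 0, -12], [0, 0, 4, 0], [6, -12, 0, 6]].
Symmetric row and column elimination reduces H to a congruent diagonal form with pivots -12, 43/3, 4, -120/43.
So there are 2 positive, 2 negative pivots.
H is indefinite, so the origin is a saddle point.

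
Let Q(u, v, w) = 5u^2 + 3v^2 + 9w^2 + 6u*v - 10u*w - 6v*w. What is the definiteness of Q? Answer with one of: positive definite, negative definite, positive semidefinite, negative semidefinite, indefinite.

The associated matrix is A = [[5, 3, -5], [3, 3, -3], [-5, -3, 9]].
Congruent diagonalization of A (simultaneous row and column reduction) yields pivots 5, 6/5, 4.
So there are 3 positive pivots.
Hence Q is positive definite.

positive definite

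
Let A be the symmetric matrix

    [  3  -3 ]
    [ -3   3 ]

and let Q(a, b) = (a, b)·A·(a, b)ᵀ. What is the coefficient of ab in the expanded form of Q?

-6

The coefficient of ab is A[1,2] + A[2,1] = 2·(-3) = -6.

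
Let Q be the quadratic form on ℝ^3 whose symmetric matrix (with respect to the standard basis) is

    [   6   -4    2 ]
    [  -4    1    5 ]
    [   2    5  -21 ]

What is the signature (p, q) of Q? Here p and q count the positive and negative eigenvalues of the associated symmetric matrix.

Applying the same elementary operations to the rows and columns of A produces a congruent diagonal matrix with entries 6, -5/3, 12/5.
So there are 2 positive, 1 negative pivots.

(2, 1)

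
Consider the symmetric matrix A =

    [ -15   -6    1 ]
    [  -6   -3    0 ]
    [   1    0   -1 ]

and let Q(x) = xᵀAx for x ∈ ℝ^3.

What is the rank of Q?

An LDLᵀ factorisation of A has diagonal entries -15, -3/5, -2/3.
So there are 3 negative pivots.
The rank is the number of nonzero pivots: 3.

3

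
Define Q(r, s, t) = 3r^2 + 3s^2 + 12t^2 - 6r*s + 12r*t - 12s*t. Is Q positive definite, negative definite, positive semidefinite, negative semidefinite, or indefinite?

Write A = [[3, -3, 6], [-3, 3, -6], [6, -6, 12]].
Row-reducing A symmetrically gives the diagonal entries 3, 0, 0.
So there are 1 positive, 2 zero pivots.
Hence Q is positive semidefinite.

positive semidefinite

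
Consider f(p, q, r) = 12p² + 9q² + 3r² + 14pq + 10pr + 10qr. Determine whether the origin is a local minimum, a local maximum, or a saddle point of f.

The Hessian at the origin is H = [[24, 14, 10], [14, 18, 10], [10, 10, 6]].
Symmetric row and column elimination reduces H to a congruent diagonal form with pivots 24, 59/6, 4/59.
That gives 3 positive pivots.
H is positive definite, so the origin is a strict local minimum.

local minimum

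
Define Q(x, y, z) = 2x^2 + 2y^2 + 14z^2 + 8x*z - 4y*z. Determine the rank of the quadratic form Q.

The symmetric matrix is A = [[2, 0, 4], [0, 2, -2], [4, -2, 14]].
An LDLᵀ factorisation of A has diagonal entries 2, 2, 4.
So there are 3 positive pivots.
The rank is the number of nonzero pivots: 3.

3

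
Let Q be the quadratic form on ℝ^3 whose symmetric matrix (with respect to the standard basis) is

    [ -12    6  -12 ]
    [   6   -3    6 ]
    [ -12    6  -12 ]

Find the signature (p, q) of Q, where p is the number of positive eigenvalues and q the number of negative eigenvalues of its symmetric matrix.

Row-reducing A symmetrically gives the diagonal entries -12, 0, 0.
That gives 1 negative, 2 zero pivots.

(0, 1)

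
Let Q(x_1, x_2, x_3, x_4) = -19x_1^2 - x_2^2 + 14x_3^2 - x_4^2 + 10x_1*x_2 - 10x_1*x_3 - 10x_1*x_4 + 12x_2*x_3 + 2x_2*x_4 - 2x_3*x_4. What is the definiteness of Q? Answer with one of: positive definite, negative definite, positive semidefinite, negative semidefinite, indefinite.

Write A = [[-19, 5, -5, -5], [5, -1, 6, 1], [-5, 6, 14, -1], [-5, 1, -1, -1]].
Symmetric row and column elimination reduces A to a congruent diagonal form with pivots -19, 6/19, -325/6, 6/13.
So there are 2 positive, 2 negative pivots.
Hence Q is indefinite.

indefinite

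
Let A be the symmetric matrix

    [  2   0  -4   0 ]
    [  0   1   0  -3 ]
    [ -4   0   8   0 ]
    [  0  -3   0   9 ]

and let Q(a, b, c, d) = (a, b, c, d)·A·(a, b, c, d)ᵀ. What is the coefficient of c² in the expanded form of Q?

8

The coefficient of c² is the diagonal entry A[3,3] = 8.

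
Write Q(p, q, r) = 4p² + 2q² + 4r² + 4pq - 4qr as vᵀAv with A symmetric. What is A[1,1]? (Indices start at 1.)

The coefficient of p² in Q is 4, and that is exactly A[1,1].

4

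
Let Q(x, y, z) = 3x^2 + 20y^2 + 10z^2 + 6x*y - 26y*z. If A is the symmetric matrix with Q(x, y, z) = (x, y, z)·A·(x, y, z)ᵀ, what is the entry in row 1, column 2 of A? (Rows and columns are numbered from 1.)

The coefficient of x·y in Q is 6. For a symmetric A this equals A[1,2] + A[2,1] = 2·A[1,2].
So A[1,2] = 6/2 = 3.

3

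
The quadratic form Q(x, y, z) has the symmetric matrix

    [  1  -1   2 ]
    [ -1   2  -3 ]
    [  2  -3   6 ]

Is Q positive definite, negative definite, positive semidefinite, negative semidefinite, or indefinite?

positive definite

Leading principal minors: Δ_1 = 1, Δ_2 = 1, Δ_3 = 1.
All leading principal minors are positive, so by Sylvester's criterion Q is positive definite.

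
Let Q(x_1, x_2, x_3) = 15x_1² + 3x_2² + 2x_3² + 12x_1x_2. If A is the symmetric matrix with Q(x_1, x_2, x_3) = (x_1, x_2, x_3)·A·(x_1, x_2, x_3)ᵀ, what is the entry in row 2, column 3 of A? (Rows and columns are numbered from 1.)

0

The coefficient of x_2·x_3 in Q is 0. For a symmetric A this equals A[2,3] + A[3,2] = 2·A[2,3].
So A[2,3] = 0/2 = 0.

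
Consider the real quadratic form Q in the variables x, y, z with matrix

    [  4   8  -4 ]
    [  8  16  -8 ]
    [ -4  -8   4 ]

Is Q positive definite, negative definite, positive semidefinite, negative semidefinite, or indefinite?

positive semidefinite

Row-reducing A symmetrically gives the diagonal entries 4, 0, 0.
That gives 1 positive, 2 zero pivots.
Hence Q is positive semidefinite.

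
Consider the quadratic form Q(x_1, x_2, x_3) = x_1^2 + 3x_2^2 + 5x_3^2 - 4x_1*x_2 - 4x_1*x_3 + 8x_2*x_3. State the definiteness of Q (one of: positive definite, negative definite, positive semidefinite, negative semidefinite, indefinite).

indefinite

The associated matrix is A = [[1, -2, -2], [-2, 3, 4], [-2, 4, 5]].
Row-reducing A symmetrically gives the diagonal entries 1, -1, 1.
So there are 2 positive, 1 negative pivots.
Hence Q is indefinite.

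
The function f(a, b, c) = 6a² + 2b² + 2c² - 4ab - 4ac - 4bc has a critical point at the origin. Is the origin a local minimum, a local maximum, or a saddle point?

saddle point

The Hessian at the origin is H = [[12, -4, -4], [-4, 4, -4], [-4, -4, 4]].
Applying the same elementary operations to the rows and columns of H produces a congruent diagonal matrix with entries 12, 8/3, -8.
That gives 2 positive, 1 negative pivots.
H is indefinite, so the origin is a saddle point.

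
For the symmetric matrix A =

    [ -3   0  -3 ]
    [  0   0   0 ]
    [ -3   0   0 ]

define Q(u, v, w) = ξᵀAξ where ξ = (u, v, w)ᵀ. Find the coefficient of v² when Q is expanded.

The coefficient of v² is the diagonal entry A[2,2] = 0.

0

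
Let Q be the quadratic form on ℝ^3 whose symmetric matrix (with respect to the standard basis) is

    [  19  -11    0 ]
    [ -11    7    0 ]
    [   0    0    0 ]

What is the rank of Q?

Applying the same elementary operations to the rows and columns of A produces a congruent diagonal matrix with entries 19, 12/19, 0.
So there are 2 positive, 1 zero pivots.
The rank is the number of nonzero pivots: 2.

2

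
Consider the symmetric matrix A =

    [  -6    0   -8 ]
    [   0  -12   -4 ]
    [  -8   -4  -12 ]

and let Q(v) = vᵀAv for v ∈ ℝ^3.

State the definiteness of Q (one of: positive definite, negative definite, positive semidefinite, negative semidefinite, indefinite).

Congruent diagonalization of A (simultaneous row and column reduction) yields pivots -6, -12, 0.
That gives 2 negative, 1 zero pivots.
Hence Q is negative semidefinite.

negative semidefinite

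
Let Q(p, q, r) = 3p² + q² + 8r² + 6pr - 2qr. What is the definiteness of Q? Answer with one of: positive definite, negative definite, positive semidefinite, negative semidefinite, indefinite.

The symmetric matrix of Q is A = [[3, 0, 3], [0, 1, -1], [3, -1, 8]].
Leading principal minors: Δ_1 = 3, Δ_2 = 3, Δ_3 = 12.
All leading principal minors are positive, so by Sylvester's criterion Q is positive definite.

positive definite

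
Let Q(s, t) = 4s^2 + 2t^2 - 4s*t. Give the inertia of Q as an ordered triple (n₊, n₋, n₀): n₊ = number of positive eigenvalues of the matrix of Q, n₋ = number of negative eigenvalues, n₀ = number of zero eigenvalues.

(2, 0, 0)

The associated matrix is A = [[4, -2], [-2, 2]].
Row-reducing A symmetrically gives the diagonal entries 4, 1.
Counting signs: 2 positive.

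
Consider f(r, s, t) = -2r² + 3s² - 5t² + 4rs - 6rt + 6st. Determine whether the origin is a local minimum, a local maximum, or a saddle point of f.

The Hessian at the origin is H = [[-4, 4, -6], [4, 6, 6], [-6, 6, -10]].
An LDLᵀ factorisation of H has diagonal entries -4, 10, -1.
Counting signs: 1 positive, 2 negative.
H is indefinite, so the origin is a saddle point.

saddle point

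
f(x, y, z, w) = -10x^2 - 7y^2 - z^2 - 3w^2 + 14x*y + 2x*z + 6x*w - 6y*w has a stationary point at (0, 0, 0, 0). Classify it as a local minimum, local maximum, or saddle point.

local maximum

The Hessian at the origin is H = [[-20, 14, 2, 6], [14, -14, 0, -6], [2, 0, -2, 0], [6, -6, 0, -6]].
Applying the same elementary operations to the rows and columns of H produces a congruent diagonal matrix with entries -20, -21/5, -4/3, -24/7.
Counting signs: 4 negative.
H is negative definite, so the origin is a strict local maximum.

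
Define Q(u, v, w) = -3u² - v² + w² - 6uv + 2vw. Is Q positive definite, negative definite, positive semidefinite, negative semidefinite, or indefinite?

indefinite

The symmetric matrix is A = [[-3, -3, 0], [-3, -1, 1], [0, 1, 1]].
Symmetric row and column elimination reduces A to a congruent diagonal form with pivots -3, 2, 1/2.
Counting signs: 2 positive, 1 negative.
Hence Q is indefinite.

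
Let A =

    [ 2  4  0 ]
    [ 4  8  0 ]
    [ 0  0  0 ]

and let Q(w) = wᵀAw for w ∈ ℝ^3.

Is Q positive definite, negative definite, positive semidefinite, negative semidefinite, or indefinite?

positive semidefinite

Applying the same elementary operations to the rows and columns of A produces a congruent diagonal matrix with entries 2, 0, 0.
That gives 1 positive, 2 zero pivots.
Hence Q is positive semidefinite.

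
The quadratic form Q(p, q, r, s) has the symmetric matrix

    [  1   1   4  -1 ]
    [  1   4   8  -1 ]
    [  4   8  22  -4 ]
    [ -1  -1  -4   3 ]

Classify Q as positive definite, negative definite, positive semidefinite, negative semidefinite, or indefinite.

Leading principal minors: Δ_1 = 1, Δ_2 = 3, Δ_3 = 2, Δ_4 = 4.
All leading principal minors are positive, so by Sylvester's criterion Q is positive definite.

positive definite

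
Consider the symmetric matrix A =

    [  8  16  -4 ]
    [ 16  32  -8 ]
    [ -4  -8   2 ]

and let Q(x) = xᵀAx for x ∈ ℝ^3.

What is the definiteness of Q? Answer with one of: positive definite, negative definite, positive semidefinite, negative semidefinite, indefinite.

positive semidefinite

Applying the same elementary operations to the rows and columns of A produces a congruent diagonal matrix with entries 8, 0, 0.
So there are 1 positive, 2 zero pivots.
Hence Q is positive semidefinite.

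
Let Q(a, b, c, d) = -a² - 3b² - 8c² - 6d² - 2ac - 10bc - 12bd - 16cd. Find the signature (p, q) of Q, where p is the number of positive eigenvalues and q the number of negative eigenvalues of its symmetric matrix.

The associated matrix is A = [[-1, 0, -1, 0], [0, -3, -5, -6], [-1, -5, -8, -8], [0, -6, -8, -6]].
Congruent diagonalization of A (simultaneous row and column reduction) yields pivots -1, -3, 4/3, 3.
Counting signs: 2 positive, 2 negative.

(2, 2)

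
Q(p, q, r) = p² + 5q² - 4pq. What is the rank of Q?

2

The associated matrix is A = [[1, -2, 0], [-2, 5, 0], [0, 0, 0]].
Applying the same elementary operations to the rows and columns of A produces a congruent diagonal matrix with entries 1, 1, 0.
Counting signs: 2 positive, 1 zero.
The rank is the number of nonzero pivots: 2.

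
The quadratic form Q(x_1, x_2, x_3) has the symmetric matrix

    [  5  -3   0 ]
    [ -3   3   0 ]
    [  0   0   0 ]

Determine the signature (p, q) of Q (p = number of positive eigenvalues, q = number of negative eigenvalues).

(2, 0)

Row-reducing A symmetrically gives the diagonal entries 5, 6/5, 0.
Counting signs: 2 positive, 1 zero.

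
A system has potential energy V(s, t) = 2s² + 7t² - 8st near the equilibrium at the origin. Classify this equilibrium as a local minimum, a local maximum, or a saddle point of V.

The Hessian at the origin is H = [[4, -8], [-8, 14]].
det H = 4·14 − (-8)² = -8 < 0, so H is indefinite.
Therefore the origin is a saddle point.

saddle point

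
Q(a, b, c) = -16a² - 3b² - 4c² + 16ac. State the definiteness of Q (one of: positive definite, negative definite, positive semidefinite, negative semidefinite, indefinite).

The symmetric matrix is A = [[-16, 0, 8], [0, -3, 0], [8, 0, -4]].
Congruent diagonalization of A (simultaneous row and column reduction) yields pivots -16, -3, 0.
That gives 2 negative, 1 zero pivots.
Hence Q is negative semidefinite.

negative semidefinite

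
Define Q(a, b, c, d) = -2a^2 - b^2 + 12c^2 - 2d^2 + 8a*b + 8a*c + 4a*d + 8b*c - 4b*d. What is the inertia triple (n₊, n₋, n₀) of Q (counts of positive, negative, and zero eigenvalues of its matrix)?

(1, 2, 1)

The symmetric matrix is A = [[-2, 4, 4, 2], [4, -1, 4, -2], [4, 4, 12, 0], [2, -2, 0, -2]].
Applying the same elementary operations to the rows and columns of A produces a congruent diagonal matrix with entries -2, 7, -4/7, 0.
Counting signs: 1 positive, 2 negative, 1 zero.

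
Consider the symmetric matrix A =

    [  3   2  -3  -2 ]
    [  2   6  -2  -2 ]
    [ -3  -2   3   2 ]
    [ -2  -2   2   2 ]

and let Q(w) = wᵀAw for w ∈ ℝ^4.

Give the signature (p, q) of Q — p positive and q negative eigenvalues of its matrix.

Applying the same elementary operations to the rows and columns of A produces a congruent diagonal matrix with entries 3, 14/3, 0, 4/7.
Counting signs: 3 positive, 1 zero.

(3, 0)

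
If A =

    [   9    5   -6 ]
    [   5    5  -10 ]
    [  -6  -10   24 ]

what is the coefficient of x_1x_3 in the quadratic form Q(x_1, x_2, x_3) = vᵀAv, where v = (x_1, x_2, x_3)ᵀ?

The coefficient of x_1x_3 is A[1,3] + A[3,1] = 2·(-6) = -12.

-12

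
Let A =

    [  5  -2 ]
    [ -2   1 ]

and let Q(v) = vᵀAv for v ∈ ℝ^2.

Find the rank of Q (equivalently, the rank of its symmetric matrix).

Applying the same elementary operations to the rows and columns of A produces a congruent diagonal matrix with entries 5, 1/5.
Counting signs: 2 positive.
The rank is the number of nonzero pivots: 2.

2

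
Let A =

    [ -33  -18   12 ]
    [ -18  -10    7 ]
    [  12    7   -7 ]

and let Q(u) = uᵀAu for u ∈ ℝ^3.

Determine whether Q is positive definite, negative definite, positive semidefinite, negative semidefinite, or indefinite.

negative definite

Symmetric row and column elimination reduces A to a congruent diagonal form with pivots -33, -2/11, -3/2.
So there are 3 negative pivots.
Hence Q is negative definite.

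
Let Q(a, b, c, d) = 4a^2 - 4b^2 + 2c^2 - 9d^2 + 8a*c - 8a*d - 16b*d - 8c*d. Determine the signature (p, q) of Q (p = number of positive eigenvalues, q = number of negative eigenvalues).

(2, 2)

The symmetric matrix is A = [[4, 0, 4, -4], [0, -4, 0, -8], [4, 0, 2, -4], [-4, -8, -4, -9]].
Symmetric row and column elimination reduces A to a congruent diagonal form with pivots 4, -4, -2, 3.
That gives 2 positive, 2 negative pivots.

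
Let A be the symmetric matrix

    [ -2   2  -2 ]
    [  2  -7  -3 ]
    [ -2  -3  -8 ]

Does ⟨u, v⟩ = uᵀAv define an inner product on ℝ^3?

no

Leading principal minors: Δ_1 = -2, Δ_2 = 10, Δ_3 = -10.
The signs alternate starting with Δ_1 < 0, so by Sylvester's criterion Q is negative definite.
⟨·,·⟩ is an inner product exactly when A is positive definite.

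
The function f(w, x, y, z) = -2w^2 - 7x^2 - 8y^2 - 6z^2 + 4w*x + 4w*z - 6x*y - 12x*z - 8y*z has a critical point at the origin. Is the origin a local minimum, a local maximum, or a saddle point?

The Hessian at the origin is H = [[-4, 4, 0, 4], [4, -14, -6, -12], [0, -6, -16, -8], [4, -12, -8, -12]].
Row-reducing H symmetrically gives the diagonal entries -4, -10, -62/5, -24/31.
That gives 4 negative pivots.
H is negative definite, so the origin is a strict local maximum.

local maximum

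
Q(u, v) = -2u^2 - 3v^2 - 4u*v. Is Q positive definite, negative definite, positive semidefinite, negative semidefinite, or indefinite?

The symmetric matrix of Q is [[-2, -2], [-2, -3]].
For the 2×2 matrix [[-2, -2], [-2, -3]]: det = -2·-3 − (-2)² = 2, trace = -5.
det > 0 so both eigenvalues share the sign of the trace; trace = -5 < 0 ⇒ both negative.

negative definite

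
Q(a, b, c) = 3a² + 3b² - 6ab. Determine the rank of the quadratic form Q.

The symmetric matrix is A = [[3, -3, 0], [-3, 3, 0], [0, 0, 0]].
Symmetric row and column elimination reduces A to a congruent diagonal form with pivots 3, 0, 0.
So there are 1 positive, 2 zero pivots.
The rank is the number of nonzero pivots: 1.

1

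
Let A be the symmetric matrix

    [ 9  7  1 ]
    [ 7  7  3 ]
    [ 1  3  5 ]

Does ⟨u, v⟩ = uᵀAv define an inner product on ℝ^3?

yes

Leading principal minors: Δ_1 = 9, Δ_2 = 14, Δ_3 = 24.
All leading principal minors are positive, so by Sylvester's criterion Q is positive definite.
⟨·,·⟩ is an inner product exactly when A is positive definite.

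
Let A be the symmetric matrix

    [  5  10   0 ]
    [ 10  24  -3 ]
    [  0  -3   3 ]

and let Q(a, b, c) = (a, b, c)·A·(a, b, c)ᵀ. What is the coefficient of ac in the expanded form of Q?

The coefficient of ac is A[1,3] + A[3,1] = 2·0 = 0.

0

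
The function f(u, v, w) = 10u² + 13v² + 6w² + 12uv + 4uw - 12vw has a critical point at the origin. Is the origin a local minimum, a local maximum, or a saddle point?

local minimum

The Hessian at the origin is H = [[20, 12, 4], [12, 26, -12], [4, -12, 12]].
Row-reducing H symmetrically gives the diagonal entries 20, 94/5, 8/47.
So there are 3 positive pivots.
H is positive definite, so the origin is a strict local minimum.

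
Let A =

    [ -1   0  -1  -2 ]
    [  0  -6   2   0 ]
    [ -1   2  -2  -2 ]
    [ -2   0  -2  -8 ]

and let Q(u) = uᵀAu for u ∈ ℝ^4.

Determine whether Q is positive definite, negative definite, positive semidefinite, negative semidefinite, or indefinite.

Row-reducing A symmetrically gives the diagonal entries -1, -6, -1/3, -4.
That gives 4 negative pivots.
Hence Q is negative definite.

negative definite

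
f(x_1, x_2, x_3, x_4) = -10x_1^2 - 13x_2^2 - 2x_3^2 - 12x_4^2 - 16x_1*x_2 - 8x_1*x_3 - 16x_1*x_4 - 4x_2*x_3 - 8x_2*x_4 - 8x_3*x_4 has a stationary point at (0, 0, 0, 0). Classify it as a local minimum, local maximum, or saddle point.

local maximum

The Hessian at the origin is H = [[-20, -16, -8, -16], [-16, -26, -4, -8], [-8, -4, -4, -8], [-16, -8, -8, -24]].
An LDLᵀ factorisation of H has diagonal entries -20, -66/5, -4/11, -8.
So there are 4 negative pivots.
H is negative definite, so the origin is a strict local maximum.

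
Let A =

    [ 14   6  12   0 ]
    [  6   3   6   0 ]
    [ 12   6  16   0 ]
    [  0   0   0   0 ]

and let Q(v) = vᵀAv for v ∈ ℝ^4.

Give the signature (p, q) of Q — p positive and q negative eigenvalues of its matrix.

Row-reducing A symmetrically gives the diagonal entries 14, 3/7, 4, 0.
So there are 3 positive, 1 zero pivots.

(3, 0)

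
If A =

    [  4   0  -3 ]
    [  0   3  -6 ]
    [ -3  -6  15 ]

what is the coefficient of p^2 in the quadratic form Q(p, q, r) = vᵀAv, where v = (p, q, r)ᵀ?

4

The coefficient of p^2 is the diagonal entry A[1,1] = 4.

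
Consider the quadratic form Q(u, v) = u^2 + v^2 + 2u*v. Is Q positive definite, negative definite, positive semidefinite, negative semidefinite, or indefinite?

The symmetric matrix of Q is [[1, 1], [1, 1]].
For the 2×2 matrix [[1, 1], [1, 1]]: det = 1·1 − (1)² = 0, trace = 2.
det = 0 so one eigenvalue is zero; the form is semidefinite with the sign of the trace.

positive semidefinite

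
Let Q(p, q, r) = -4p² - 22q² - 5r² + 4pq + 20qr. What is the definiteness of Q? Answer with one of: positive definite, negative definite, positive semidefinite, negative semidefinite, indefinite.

The symmetric matrix is A = [[-4, 2, 0], [2, -22, 10], [0, 10, -5]].
Applying the same elementary operations to the rows and columns of A produces a congruent diagonal matrix with entries -4, -21, -5/21.
So there are 3 negative pivots.
Hence Q is negative definite.

negative definite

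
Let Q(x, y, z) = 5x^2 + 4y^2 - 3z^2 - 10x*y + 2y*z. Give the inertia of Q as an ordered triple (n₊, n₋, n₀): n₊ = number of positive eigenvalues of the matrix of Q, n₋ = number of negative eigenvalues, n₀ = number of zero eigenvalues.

(1, 2, 0)

Write A = [[5, -5, 0], [-5, 4, 1], [0, 1, -3]].
Applying the same elementary operations to the rows and columns of A produces a congruent diagonal matrix with entries 5, -1, -2.
That gives 1 positive, 2 negative pivots.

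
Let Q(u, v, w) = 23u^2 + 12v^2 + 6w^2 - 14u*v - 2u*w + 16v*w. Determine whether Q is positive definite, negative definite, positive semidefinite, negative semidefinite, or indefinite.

The symmetric matrix is A = [[23, -7, -1], [-7, 12, 8], [-1, 8, 6]].
Symmetric row and column elimination reduces A to a congruent diagonal form with pivots 23, 227/23, -10/227.
That gives 2 positive, 1 negative pivots.
Hence Q is indefinite.

indefinite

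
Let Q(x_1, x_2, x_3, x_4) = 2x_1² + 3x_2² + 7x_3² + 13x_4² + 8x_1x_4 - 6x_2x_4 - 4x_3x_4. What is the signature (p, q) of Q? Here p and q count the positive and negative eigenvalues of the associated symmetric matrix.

(4, 0)

The associated matrix is A = [[2, 0, 0, 4], [0, 3, 0, -3], [0, 0, 7, -2], [4, -3, -2, 13]].
An LDLᵀ factorisation of A has diagonal entries 2, 3, 7, 10/7.
So there are 4 positive pivots.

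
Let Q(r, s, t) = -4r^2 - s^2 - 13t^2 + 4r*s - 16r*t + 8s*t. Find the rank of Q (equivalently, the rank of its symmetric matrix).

2

The symmetric matrix is A = [[-4, 2, -8], [2, -1, 4], [-8, 4, -13]].
Row-reducing A symmetrically gives the diagonal entries -4, 0, 3.
Counting signs: 1 positive, 1 negative, 1 zero.
The rank is the number of nonzero pivots: 2.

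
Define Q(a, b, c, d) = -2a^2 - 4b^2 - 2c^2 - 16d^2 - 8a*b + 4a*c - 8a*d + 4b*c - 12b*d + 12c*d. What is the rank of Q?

3

The associated matrix is A = [[-2, -4, 2, -4], [-4, -4, 2, -6], [2, 2, -2, 6], [-4, -6, 6, -16]].
Congruent diagonalization of A (simultaneous row and column reduction) yields pivots -2, 4, -1, 0.
That gives 1 positive, 2 negative, 1 zero pivots.
The rank is the number of nonzero pivots: 3.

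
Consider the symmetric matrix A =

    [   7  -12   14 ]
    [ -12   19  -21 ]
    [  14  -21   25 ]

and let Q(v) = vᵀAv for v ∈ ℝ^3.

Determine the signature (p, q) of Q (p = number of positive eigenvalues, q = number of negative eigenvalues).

Applying the same elementary operations to the rows and columns of A produces a congruent diagonal matrix with entries 7, -11/7, 30/11.
That gives 2 positive, 1 negative pivots.

(2, 1)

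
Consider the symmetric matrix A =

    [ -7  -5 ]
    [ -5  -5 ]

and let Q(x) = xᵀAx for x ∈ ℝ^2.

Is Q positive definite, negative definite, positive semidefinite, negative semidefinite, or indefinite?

For the 2×2 matrix [[-7, -5], [-5, -5]]: det = -7·-5 − (-5)² = 10, trace = -12.
det > 0 so both eigenvalues share the sign of the trace; trace = -12 < 0 ⇒ both negative.

negative definite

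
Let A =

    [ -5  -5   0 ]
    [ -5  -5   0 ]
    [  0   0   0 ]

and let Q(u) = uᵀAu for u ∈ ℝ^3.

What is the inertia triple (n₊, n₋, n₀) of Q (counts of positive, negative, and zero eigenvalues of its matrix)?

(0, 1, 2)

Symmetric row and column elimination reduces A to a congruent diagonal form with pivots -5, 0, 0.
That gives 1 negative, 2 zero pivots.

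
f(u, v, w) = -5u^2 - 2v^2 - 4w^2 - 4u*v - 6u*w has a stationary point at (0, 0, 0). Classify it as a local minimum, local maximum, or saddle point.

local maximum

The Hessian at the origin is H = [[-10, -4, -6], [-4, -4, 0], [-6, 0, -8]].
Row-reducing H symmetrically gives the diagonal entries -10, -12/5, -2.
So there are 3 negative pivots.
H is negative definite, so the origin is a strict local maximum.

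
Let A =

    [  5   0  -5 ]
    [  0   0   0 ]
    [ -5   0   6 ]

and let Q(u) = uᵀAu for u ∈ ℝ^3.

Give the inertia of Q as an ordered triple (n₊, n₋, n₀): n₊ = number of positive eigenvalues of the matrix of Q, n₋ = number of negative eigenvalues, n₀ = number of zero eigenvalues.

Symmetric row and column elimination reduces A to a congruent diagonal form with pivots 5, 0, 1.
That gives 2 positive, 1 zero pivots.

(2, 0, 1)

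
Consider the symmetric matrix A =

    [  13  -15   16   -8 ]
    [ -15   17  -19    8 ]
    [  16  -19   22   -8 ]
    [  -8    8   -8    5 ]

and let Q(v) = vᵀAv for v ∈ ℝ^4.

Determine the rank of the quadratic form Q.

4

Congruent diagonalization of A (simultaneous row and column reduction) yields pivots 13, -4/13, 13/4, 1/13.
So there are 3 positive, 1 negative pivots.
The rank is the number of nonzero pivots: 4.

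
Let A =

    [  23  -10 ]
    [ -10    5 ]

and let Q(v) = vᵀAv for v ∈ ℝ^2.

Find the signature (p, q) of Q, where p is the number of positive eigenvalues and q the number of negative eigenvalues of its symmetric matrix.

(2, 0)

Row-reducing A symmetrically gives the diagonal entries 23, 15/23.
Counting signs: 2 positive.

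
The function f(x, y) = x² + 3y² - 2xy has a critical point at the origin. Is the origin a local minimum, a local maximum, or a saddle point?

local minimum

The Hessian at the origin is H = [[2, -2], [-2, 6]].
det H = 2·6 − (-2)² = 8 > 0 and H[1,1] = 2 > 0, so H is positive definite.
Therefore the origin is a local minimum.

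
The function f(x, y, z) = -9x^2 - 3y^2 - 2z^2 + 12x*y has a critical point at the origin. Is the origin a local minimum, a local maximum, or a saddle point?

The Hessian at the origin is H = [[-18, 12, 0], [12, -6, 0], [0, 0, -4]].
An LDLᵀ factorisation of H has diagonal entries -18, 2, -4.
Counting signs: 1 positive, 2 negative.
H is indefinite, so the origin is a saddle point.

saddle point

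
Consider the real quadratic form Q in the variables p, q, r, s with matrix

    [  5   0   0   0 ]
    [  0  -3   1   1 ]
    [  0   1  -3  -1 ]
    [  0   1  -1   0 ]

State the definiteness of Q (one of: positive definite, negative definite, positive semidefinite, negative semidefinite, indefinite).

Applying the same elementary operations to the rows and columns of A produces a congruent diagonal matrix with entries 5, -3, -8/3, 1/2.
So there are 2 positive, 2 negative pivots.
Hence Q is indefinite.

indefinite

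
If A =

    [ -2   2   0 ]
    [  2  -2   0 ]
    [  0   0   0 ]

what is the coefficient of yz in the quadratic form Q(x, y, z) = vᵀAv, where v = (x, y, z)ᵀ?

The coefficient of yz is A[2,3] + A[3,2] = 2·0 = 0.

0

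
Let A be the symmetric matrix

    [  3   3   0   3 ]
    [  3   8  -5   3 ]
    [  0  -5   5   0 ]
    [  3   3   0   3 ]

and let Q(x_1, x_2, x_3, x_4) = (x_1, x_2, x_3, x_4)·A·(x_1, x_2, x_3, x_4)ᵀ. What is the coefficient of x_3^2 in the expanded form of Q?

5

The coefficient of x_3^2 is the diagonal entry A[3,3] = 5.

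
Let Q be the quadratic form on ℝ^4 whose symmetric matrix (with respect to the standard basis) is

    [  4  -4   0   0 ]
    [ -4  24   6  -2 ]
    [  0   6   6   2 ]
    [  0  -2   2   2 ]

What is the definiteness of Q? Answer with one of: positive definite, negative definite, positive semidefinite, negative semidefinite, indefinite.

positive definite

An LDLᵀ factorisation of A has diagonal entries 4, 20, 21/5, 4/21.
Counting signs: 4 positive.
Hence Q is positive definite.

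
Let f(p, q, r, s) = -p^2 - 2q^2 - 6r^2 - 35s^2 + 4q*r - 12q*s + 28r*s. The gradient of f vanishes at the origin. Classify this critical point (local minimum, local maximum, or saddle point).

local maximum

The Hessian at the origin is H = [[-2, 0, 0, 0], [0, -4, 4, -12], [0, 4, -12, 28], [0, -12, 28, -70]].
Congruent diagonalization of H (simultaneous row and column reduction) yields pivots -2, -4, -8, -2.
That gives 4 negative pivots.
H is negative definite, so the origin is a strict local maximum.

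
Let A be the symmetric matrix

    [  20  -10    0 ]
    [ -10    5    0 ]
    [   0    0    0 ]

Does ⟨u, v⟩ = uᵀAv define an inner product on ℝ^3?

no

Congruent diagonalization of A (simultaneous row and column reduction) yields pivots 20, 0, 0.
That gives 1 positive, 2 zero pivots.
Hence Q is positive semidefinite.
⟨·,·⟩ is an inner product exactly when A is positive definite.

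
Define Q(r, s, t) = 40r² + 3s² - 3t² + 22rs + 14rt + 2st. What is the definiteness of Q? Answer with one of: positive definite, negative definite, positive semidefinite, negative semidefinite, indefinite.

indefinite

Write A = [[40, 11, 7], [11, 3, 1], [7, 1, -3]].
Symmetric row and column elimination reduces A to a congruent diagonal form with pivots 40, -1/40, 30.
Counting signs: 2 positive, 1 negative.
Hence Q is indefinite.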